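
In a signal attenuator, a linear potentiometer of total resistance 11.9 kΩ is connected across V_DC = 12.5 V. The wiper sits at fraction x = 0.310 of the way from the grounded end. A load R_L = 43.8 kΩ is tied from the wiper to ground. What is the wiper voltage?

Split the track: R_lower = x·R_p = 3.689 kΩ, R_upper = (1−x)·R_p = 8.211 kΩ.
Lower segment in parallel with the load: 3.689 ‖ 43.8 = 3.402 kΩ.
Then V_out = V_DC · 3.402/(8.211 + 3.402) = 3.662 V.
(Unloaded: V_out = x·V_DC = 3.88 V.)

V_out ≈ 3.66 V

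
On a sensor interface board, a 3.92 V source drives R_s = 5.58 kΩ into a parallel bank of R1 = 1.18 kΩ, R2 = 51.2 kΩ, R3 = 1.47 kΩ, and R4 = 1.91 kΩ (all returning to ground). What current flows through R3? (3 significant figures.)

I ≈ 0.212 mA

Combine the parallel branches: R_p = (1/1.18 + 1/51.2 + 1/1.47 + 1/1.91)⁻¹ = 0.4829 kΩ.
V_A by voltage divider: V_A = 3.92 × 0.4829/(5.58 + 0.4829) = 0.3122 V.
Branch current I = V_A/R3 = 0.3122/1.47 = 0.2124 mA.
(Check via current divider: I_total = 0.6466 mA; share G_k/ΣG = 0.3285 → same result.)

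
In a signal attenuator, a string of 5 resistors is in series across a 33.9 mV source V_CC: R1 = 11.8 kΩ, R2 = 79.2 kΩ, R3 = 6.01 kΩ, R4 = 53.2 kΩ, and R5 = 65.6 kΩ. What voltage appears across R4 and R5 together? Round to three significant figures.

ΣR = 11.8 + 79.2 + 6.01 + 53.2 + 65.6 = 215.8 kΩ.
R_{R4..R5} = 53.2 + 65.6 = 118.8 kΩ.
Voltage divider: V = V_CC · (118.8 / 215.8) = 33.9 × 0.5505 = 18.66 mV.

V ≈ 18.7 mV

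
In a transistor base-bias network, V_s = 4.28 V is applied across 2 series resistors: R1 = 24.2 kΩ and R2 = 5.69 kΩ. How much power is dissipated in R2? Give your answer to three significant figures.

ΣR = 29.89 kΩ → I = 4.28/29.89 = 0.1432 mA.
P = I²R = 0.02050 × 5.69 = 0.1167 mW.

P ≈ 0.117 mW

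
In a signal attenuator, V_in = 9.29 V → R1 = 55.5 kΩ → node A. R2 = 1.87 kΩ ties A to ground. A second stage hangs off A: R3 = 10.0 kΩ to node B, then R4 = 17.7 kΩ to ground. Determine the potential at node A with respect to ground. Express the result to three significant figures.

Looking into the second stage from A: R3 + R4 = 27.70 kΩ appears in parallel with R2.
R2 ‖ (R3+R4) = 1.752 kΩ.
First divider: V_A = V_in · 1.752/(55.5 + 1.752) = 0.2842 V.

V_A ≈ 0.284 V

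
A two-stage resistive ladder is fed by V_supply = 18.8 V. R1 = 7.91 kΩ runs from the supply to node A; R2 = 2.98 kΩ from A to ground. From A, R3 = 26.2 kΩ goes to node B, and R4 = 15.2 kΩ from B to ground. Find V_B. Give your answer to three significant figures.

V_B ≈ 1.79 V

Node A sees R2 in parallel with the series input of stage 2, R3 + R4 = 41.40 kΩ.
R2 ‖ (R3+R4) = 2.780 kΩ.
First divider: V_A = V_supply · 2.780/(7.91 + 2.780) = 4.889 V.
V_B = V_A × 0.3671 = 1.795 V.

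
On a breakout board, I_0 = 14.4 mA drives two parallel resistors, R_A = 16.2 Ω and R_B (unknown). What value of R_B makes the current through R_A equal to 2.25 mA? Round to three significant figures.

In a two-way split, I_A/I_0 = R_B/(R_A + R_B).
With f = 0.1562, R_B = R_A · f/(1−f) = 16.2 × 0.1852 = 3.000 Ω.

R_B ≈ 3.00 Ω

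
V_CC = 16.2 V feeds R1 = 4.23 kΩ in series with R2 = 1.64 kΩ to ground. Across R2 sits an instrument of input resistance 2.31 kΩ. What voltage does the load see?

R2 ‖ R_L = (1.64 × 2.31)/(1.64 + 2.31) = 0.9591 kΩ.
Now apply the divider: V_out = 16.2 × 0.1848 = 2.994 V.

V_out ≈ 2.99 V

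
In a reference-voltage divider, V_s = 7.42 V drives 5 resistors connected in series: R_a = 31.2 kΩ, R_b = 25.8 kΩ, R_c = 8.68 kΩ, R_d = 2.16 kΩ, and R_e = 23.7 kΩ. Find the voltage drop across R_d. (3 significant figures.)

Total series resistance ΣR = 31.2 + 25.8 + 8.68 + 2.16 + 23.7 = 91.54 kΩ.
By the voltage-divider rule, V = 7.42 × 2.160/91.54 = 0.1751 V.

V ≈ 0.175 V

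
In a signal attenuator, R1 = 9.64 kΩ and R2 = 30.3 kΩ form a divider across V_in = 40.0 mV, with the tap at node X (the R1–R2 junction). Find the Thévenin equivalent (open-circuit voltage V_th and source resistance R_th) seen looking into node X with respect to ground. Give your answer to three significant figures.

Open-circuit (no load on X): V_th = V_in · R2/(R1 + R2) = 40.0 × 30.3/(9.640 + 30.3) = 30.35 mV.
Looking into X with the source shorted: R_th = R1·R2/(R1+R2) = 9.640 × 30.3/39.94 = 7.313 kΩ.

V_th ≈ 30.3 mV, R_th ≈ 7.31 kΩ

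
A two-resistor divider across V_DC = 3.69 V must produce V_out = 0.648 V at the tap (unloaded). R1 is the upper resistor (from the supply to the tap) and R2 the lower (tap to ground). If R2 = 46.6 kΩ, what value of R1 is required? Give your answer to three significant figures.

The divider ratio is R2/(R1+R2) = 0.648/3.69 = 0.1756.
Rearranging, R1 = R2·(1−k)/k = 46.6 × 4.694 = 218.8 kΩ.

R1 ≈ 219 kΩ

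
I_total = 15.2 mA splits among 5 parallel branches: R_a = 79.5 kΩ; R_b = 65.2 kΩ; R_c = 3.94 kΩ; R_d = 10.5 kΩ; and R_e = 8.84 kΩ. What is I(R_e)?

I ≈ 3.51 mA

Conductances: ΣG = 1/79.5 + 1/65.2 + 1/3.94 + 1/10.5 + 1/8.84 = 0.4901 (1/kΩ).
By the current-divider rule, I = I_total · G_k/ΣG = 15.2 × 0.2308 = 3.508 mA.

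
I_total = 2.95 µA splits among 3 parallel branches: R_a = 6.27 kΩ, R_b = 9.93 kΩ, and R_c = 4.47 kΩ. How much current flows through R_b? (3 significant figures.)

I ≈ 0.614 µA

Total conductance ΣG = 1/6.27 + 1/9.93 + 1/4.47 = 0.4839 (units of 1/kΩ).
By the current-divider rule, I = I_total · G_k/ΣG = 2.95 × 0.2081 = 0.6139 µA.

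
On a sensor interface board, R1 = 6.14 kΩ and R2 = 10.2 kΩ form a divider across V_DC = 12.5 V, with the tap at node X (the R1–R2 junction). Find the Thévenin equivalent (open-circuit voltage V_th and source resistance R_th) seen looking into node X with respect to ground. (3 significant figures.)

V_th ≈ 7.80 V, R_th ≈ 3.83 kΩ

With X open, the divider is unloaded: V_th = 12.5 × 10.2/16.34 = 7.803 V.
Zeroing V_DC shorts the top of R1 to ground, so R_th = R1 ‖ R2 = 3.833 kΩ.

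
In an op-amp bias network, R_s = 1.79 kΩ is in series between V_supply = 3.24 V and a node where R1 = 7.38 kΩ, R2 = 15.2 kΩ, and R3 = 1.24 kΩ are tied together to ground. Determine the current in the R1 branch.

Equivalent of the parallel group: R_p = 0.9923 kΩ.
Node voltage V_A = V_supply · R_p/(R_s + R_p) = 3.24 × 0.3567 = 1.156 V.
Branch current I = V_A/R1 = 1.156/7.38 = 0.1566 mA.

I ≈ 0.157 mA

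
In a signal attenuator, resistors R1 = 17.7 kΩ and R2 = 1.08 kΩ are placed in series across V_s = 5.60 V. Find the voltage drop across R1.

V ≈ 5.28 V

Series total: ΣR = 17.7 + 1.08 = 18.78 kΩ.
V = V_s · R/ΣR = 5.60 × 0.9425 = 5.278 V.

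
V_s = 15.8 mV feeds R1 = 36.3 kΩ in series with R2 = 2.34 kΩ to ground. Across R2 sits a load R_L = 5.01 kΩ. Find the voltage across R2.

V_out ≈ 0.665 mV

First combine the lower leg with the load: R2 ‖ R_L = 1.595 kΩ.
Now apply the divider: V_out = 15.8 × 0.04209 = 0.6650 mV.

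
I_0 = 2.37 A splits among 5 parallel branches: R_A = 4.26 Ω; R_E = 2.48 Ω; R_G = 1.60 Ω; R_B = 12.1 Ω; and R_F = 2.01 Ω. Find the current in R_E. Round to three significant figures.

I ≈ 0.518 A

ΣG = 1/4.26 + 1/2.48 + 1/1.60 + 1/12.1 + 1/2.01 = 1.843.
By the current-divider rule, I = I_0 · G_k/ΣG = 2.37 × 0.2188 = 0.5185 A.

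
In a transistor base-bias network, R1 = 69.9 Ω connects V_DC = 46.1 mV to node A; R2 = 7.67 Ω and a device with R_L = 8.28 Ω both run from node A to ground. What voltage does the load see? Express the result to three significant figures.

V_out ≈ 2.48 mV

The load sits in parallel with R2, giving an effective lower resistance R2' = R2·R_L/(R2+R_L) = 3.982 Ω.
Now apply the divider: V_out = 46.1 × 0.05389 = 2.484 mV.
(Unloaded it would be 4.56 mV; the load pulls it down.)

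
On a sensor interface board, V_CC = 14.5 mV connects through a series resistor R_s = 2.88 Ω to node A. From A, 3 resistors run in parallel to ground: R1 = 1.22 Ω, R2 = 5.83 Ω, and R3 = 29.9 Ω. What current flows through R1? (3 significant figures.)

I ≈ 3.01 mA

Parallel bank: R_p = 1/(1/1.22 + 1/5.83 + 1/29.9) = 0.9759 Ω.
V_A = 14.5 × 0.9759/3.856 = 3.670 mV.
I(R1) = V_A / R1 = 3.670/1.22 = 3.008 mA.
(Check via current divider: I_total = 3.760 mA; share G_k/ΣG = 0.8000 → same result.)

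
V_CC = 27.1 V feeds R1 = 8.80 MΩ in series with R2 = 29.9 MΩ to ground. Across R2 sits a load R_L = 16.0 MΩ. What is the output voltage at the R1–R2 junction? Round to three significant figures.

V_out ≈ 14.7 V

First combine the lower leg with the load: R2 ‖ R_L = 10.42 MΩ.
Then V_out = V_CC · R2'/(R1 + R2') = 27.1 × 10.42/19.22 = 14.69 V.
(Unloaded it would be 20.9 V; the load pulls it down.)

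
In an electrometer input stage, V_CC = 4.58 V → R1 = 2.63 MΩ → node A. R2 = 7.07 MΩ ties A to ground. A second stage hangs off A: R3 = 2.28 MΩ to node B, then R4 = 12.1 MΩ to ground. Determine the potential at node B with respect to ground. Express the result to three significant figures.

The second stage (R3 + R4 = 14.38 MΩ) loads node A in parallel with R2.
R2 ‖ (R3+R4) = 4.740 MΩ.
First divider: V_A = V_CC · 4.740/(2.63 + 4.740) = 2.946 V.
Then the unloaded second divider: V_B = V_A × R4/(R3+R4) = 2.946 × 0.8414 = 2.479 V.

V_B ≈ 2.48 V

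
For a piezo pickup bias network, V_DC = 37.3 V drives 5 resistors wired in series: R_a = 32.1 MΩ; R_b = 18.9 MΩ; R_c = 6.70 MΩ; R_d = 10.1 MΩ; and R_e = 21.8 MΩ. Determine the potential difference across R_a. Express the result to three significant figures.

Total series resistance ΣR = 32.1 + 18.9 + 6.70 + 10.1 + 21.8 = 89.60 MΩ.
V = V_DC · R/ΣR = 37.3 × 0.3583 = 13.36 V.

V ≈ 13.4 V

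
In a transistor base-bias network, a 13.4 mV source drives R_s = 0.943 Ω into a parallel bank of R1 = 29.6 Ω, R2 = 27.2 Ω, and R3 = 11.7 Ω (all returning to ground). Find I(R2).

Combine the parallel branches: R_p = (1/29.6 + 1/27.2 + 1/11.7)⁻¹ = 6.409 Ω.
V_A = 13.4 × 6.409/7.352 = 11.68 mV.
I(R2) = V_A / R2 = 11.68/27.2 = 0.4295 mA.
(Check via current divider: I_total = 1.823 mA; share G_k/ΣG = 0.2356 → same result.)

I ≈ 0.429 mA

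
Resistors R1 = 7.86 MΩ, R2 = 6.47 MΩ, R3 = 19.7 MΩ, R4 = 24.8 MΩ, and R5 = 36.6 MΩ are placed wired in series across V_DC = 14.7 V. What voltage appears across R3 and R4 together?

V ≈ 6.85 V

Series total: ΣR = 7.86 + 6.47 + 19.7 + 24.8 + 36.6 = 95.43 MΩ.
R_{R3..R4} = 19.7 + 24.8 = 44.50 MΩ.
By the voltage-divider rule, V = 14.7 × 44.50/95.43 = 6.855 V.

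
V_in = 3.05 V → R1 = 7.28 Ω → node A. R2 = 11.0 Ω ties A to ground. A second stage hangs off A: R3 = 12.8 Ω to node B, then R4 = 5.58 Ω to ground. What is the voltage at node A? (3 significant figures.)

V_A ≈ 1.48 V

Looking into the second stage from A: R3 + R4 = 18.38 Ω appears in parallel with R2.
Effective lower resistance at A: R2 ‖ 18.38 = 6.882 Ω.
First divider: V_A = V_in · 6.882/(7.28 + 6.882) = 1.482 V.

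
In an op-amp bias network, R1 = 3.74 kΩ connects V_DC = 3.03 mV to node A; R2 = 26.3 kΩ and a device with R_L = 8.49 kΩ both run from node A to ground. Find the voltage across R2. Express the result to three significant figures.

R2 ‖ R_L = (26.3 × 8.49)/(26.3 + 8.49) = 6.418 kΩ.
Now apply the divider: V_out = 3.03 × 0.6318 = 1.914 mV.

V_out ≈ 1.91 mV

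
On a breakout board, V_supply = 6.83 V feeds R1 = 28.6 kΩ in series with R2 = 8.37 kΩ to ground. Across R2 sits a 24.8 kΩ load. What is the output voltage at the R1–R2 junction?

V_out ≈ 1.23 V

First combine the lower leg with the load: R2 ‖ R_L = 6.258 kΩ.
Now apply the divider: V_out = 6.83 × 0.1795 = 1.226 V.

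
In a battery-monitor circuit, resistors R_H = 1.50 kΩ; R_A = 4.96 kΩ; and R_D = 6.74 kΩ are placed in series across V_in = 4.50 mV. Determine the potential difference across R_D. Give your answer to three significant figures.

V ≈ 2.30 mV

Series total: ΣR = 1.50 + 4.96 + 6.74 = 13.20 kΩ.
Voltage divider: V = V_in · (6.740 / 13.20) = 4.50 × 0.5106 = 2.298 mV.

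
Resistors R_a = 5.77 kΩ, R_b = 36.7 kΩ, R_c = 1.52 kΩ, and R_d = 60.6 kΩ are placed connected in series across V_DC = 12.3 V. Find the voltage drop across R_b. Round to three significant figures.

Series total: ΣR = 5.77 + 36.7 + 1.52 + 60.6 = 104.6 kΩ.
V = V_DC · R/ΣR = 12.3 × 0.3509 = 4.316 V.

V ≈ 4.32 V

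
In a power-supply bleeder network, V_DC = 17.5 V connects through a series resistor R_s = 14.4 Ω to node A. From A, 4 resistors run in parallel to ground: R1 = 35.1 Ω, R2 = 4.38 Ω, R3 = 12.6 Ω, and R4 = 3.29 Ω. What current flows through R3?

Equivalent of the parallel group: R_p = 1.562 Ω.
Node voltage V_A = V_DC · R_p/(R_s + R_p) = 17.5 × 0.09787 = 1.713 V.
Branch current I = V_A/R3 = 1.713/12.6 = 0.1359 A.

I ≈ 0.136 A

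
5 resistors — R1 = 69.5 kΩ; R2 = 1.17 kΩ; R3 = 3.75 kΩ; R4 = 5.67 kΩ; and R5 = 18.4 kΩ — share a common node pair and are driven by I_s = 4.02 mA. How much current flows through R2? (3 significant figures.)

I ≈ 2.51 mA

Conductances: ΣG = 1/69.5 + 1/1.17 + 1/3.75 + 1/5.67 + 1/18.4 = 1.366 (1/kΩ).
R2 takes the fraction G_k/ΣG = 0.8547/1.366 = 0.6255, so I = 4.02 × 0.6255 = 2.514 mA.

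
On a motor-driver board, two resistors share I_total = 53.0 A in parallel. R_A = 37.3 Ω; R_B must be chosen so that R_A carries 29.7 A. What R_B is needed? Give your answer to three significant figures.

The fraction through R_A equals R_B/(R_A+R_B).
With f = 0.5604, R_B = R_A · f/(1−f) = 37.3 × 1.275 = 47.55 Ω.

R_B ≈ 47.5 Ω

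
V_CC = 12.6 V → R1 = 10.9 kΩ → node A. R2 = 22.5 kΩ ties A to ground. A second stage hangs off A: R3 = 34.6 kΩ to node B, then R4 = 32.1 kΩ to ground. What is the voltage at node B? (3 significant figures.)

The second stage (R3 + R4 = 66.70 kΩ) loads node A in parallel with R2.
R2 ‖ (R3+R4) = 16.82 kΩ.
First divider: V_A = V_CC · 16.82/(10.9 + 16.82) = 7.646 V.
V_B = V_A × 0.4813 = 3.680 V.

V_B ≈ 3.68 V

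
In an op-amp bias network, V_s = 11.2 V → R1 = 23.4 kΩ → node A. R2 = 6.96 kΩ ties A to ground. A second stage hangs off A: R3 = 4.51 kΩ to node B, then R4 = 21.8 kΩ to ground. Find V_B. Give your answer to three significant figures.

V_B ≈ 1.77 V

Looking into the second stage from A: R3 + R4 = 26.31 kΩ appears in parallel with R2.
R2 ‖ (R3+R4) = 5.504 kΩ.
So V_A = 11.2 × 0.1904 = 2.133 V.
Then the unloaded second divider: V_B = V_A × R4/(R3+R4) = 2.133 × 0.8286 = 1.767 V.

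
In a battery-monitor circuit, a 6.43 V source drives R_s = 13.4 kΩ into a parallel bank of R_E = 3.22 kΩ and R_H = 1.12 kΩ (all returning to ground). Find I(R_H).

I ≈ 0.335 mA

Combine the parallel branches: R_p = (1/3.22 + 1/1.12)⁻¹ = 0.8310 kΩ.
Node voltage V_A = V_DC · R_p/(R_s + R_p) = 6.43 × 0.05839 = 0.3755 V.
Branch current I = V_A/R_H = 0.3755/1.12 = 0.3352 mA.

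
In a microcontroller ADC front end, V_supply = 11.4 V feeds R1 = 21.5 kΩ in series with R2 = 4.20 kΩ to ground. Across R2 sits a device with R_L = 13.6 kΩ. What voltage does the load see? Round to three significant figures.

The load sits in parallel with R2, giving an effective lower resistance R2' = R2·R_L/(R2+R_L) = 3.209 kΩ.
Then V_out = V_supply · R2'/(R1 + R2') = 11.4 × 3.209/24.71 = 1.481 V.

V_out ≈ 1.48 V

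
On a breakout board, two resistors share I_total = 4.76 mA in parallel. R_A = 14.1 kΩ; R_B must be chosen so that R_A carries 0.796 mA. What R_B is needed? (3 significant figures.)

R_B ≈ 2.83 kΩ

In a two-way split, I_A/I_total = R_B/(R_A + R_B).
0.796/4.76 = R_B/(R_A + R_B) → R_B = R_A · (0.1672)/(1 − 0.1672) = 14.1 × 0.2008 = 2.831 kΩ.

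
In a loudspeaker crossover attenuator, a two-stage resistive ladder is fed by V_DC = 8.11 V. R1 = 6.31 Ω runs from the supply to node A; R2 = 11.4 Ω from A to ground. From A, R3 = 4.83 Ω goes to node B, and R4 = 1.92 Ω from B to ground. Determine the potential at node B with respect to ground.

V_B ≈ 0.927 V

The second stage (R3 + R4 = 6.750 Ω) loads node A in parallel with R2.
Effective lower resistance at A: R2 ‖ 6.750 = 4.240 Ω.
So V_A = 8.11 × 0.4019 = 3.259 V.
V_B = V_A × 0.2844 = 0.9271 V.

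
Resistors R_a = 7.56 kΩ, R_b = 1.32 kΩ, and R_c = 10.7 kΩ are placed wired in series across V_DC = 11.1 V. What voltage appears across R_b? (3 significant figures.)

ΣR = 7.56 + 1.32 + 10.7 = 19.58 kΩ.
By the voltage-divider rule, V = 11.1 × 1.320/19.58 = 0.7483 V.

V ≈ 0.748 V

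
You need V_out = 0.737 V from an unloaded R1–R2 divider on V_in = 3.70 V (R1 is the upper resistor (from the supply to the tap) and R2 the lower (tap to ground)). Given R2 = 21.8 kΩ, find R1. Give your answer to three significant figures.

The divider ratio is R2/(R1+R2) = 0.737/3.70 = 0.1992.
Rearranging, R1 = R2·(1−k)/k = 21.8 × 4.020 = 87.64 kΩ.

R1 ≈ 87.6 kΩ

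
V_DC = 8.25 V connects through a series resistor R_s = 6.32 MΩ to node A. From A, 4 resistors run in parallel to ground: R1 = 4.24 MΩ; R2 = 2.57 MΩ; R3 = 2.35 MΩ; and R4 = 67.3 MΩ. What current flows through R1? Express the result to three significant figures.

Parallel bank: R_p = 1/(1/4.24 + 1/2.57 + 1/2.35 + 1/67.3) = 0.9387 MΩ.
V_A by voltage divider: V_A = 8.25 × 0.9387/(6.32 + 0.9387) = 1.067 V.
Branch current I = V_A/R1 = 1.067/4.24 = 0.2516 µA.
(Equivalently: I_total = 1.137 µA, then current-divider fraction G_k/ΣG = 0.2214.)

I ≈ 0.252 µA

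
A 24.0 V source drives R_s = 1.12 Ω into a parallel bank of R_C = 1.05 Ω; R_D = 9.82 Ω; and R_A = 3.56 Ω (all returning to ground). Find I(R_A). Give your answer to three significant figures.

Equivalent of the parallel group: R_p = 0.7490 Ω.
V_A by voltage divider: V_A = 24.0 × 0.7490/(1.12 + 0.7490) = 9.618 V.
Branch current I = V_A/R_A = 9.618/3.56 = 2.702 A.

I ≈ 2.70 A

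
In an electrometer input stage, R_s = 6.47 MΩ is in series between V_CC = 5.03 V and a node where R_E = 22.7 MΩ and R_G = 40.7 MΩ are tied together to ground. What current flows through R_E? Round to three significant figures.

Combine the parallel branches: R_p = (1/22.7 + 1/40.7)⁻¹ = 14.57 MΩ.
V_A by voltage divider: V_A = 5.03 × 14.57/(6.47 + 14.57) = 3.483 V.
I(R_E) = V_A / R_E = 3.483/22.7 = 0.1535 µA.
(Check via current divider: I_total = 0.2390 µA; share G_k/ΣG = 0.6420 → same result.)

I ≈ 0.153 µA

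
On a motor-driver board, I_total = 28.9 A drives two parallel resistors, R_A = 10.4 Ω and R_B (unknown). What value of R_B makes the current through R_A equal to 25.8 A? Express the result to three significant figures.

R_B ≈ 86.6 Ω

Two-branch current divider: I_A = I_total · R_B/(R_A + R_B).
With f = 0.8927, R_B = R_A · f/(1−f) = 10.4 × 8.323 = 86.55 Ω.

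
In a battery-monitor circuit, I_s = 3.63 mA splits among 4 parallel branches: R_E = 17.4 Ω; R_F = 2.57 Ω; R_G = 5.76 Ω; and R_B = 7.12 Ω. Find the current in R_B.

I ≈ 0.670 mA

Conductances: ΣG = 1/17.4 + 1/2.57 + 1/5.76 + 1/7.12 = 0.7606 (1/Ω).
Current divider: I(R_B) = I_s · G_k/ΣG = 3.63 × (0.1404/0.7606) = 3.63 × 0.1846 = 0.6703 mA.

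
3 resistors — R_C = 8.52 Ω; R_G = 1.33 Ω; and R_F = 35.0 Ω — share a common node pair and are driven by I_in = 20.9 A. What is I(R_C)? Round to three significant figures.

I ≈ 2.73 A

ΣG = 1/8.52 + 1/1.33 + 1/35.0 = 0.8978.
Current divider: I(R_C) = I_in · G_k/ΣG = 20.9 × (0.1174/0.8978) = 20.9 × 0.1307 = 2.732 A.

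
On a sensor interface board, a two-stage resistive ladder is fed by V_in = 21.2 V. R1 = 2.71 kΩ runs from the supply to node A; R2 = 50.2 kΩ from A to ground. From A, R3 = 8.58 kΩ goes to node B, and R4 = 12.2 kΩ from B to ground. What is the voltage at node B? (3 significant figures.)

The second stage (R3 + R4 = 20.78 kΩ) loads node A in parallel with R2.
R2 ‖ (R3+R4) = 14.70 kΩ.
First divider: V_A = V_in · 14.70/(2.71 + 14.70) = 17.90 V.
Then the unloaded second divider: V_B = V_A × R4/(R3+R4) = 17.90 × 0.5871 = 10.51 V.

V_B ≈ 10.5 V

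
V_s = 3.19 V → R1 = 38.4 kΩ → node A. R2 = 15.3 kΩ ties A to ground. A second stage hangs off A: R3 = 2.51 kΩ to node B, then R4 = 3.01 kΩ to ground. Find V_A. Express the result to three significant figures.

V_A ≈ 0.305 V

Node A sees R2 in parallel with the series input of stage 2, R3 + R4 = 5.520 kΩ.
Effective lower resistance at A: R2 ‖ 5.520 = 4.056 kΩ.
First divider: V_A = V_s · 4.056/(38.4 + 4.056) = 0.3048 V.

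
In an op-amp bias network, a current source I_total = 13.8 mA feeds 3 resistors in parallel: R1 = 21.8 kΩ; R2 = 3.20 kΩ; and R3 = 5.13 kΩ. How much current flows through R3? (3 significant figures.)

Total conductance ΣG = 1/21.8 + 1/3.20 + 1/5.13 = 0.5533 (units of 1/kΩ).
By the current-divider rule, I = I_total · G_k/ΣG = 13.8 × 0.3523 = 4.862 mA.

I ≈ 4.86 mA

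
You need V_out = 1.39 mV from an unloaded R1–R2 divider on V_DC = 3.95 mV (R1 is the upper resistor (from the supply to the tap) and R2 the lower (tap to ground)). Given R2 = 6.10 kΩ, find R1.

R1 ≈ 11.2 kΩ

V_out/V_DC = R2/(R1+R2) = 0.3519.
R1 = R2·(1/k − 1) = 6.10 × 1.842 = 11.23 kΩ.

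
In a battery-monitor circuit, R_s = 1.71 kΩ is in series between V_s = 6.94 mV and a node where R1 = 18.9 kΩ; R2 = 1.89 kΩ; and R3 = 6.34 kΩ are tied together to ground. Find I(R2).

Parallel bank: R_p = 1/(1/18.9 + 1/1.89 + 1/6.34) = 1.352 kΩ.
Node voltage V_A = V_s · R_p/(R_s + R_p) = 6.94 × 0.4415 = 3.064 mV.
Branch current I = V_A/R2 = 3.064/1.89 = 1.621 µA.
(Check via current divider: I_total = 2.267 µA; share G_k/ΣG = 0.7153 → same result.)

I ≈ 1.62 µA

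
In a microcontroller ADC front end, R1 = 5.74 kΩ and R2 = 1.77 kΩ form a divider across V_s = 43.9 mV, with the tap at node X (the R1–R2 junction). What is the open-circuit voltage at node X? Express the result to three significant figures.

V_th is the unloaded tap voltage: V_s · R2/(R1+R2) = 43.9 × 0.2357 = 10.35 mV.

V_th ≈ 10.3 mV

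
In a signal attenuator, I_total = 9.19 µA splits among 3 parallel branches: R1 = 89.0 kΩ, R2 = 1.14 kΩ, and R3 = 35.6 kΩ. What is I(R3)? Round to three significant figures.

Total conductance ΣG = 1/89.0 + 1/1.14 + 1/35.6 = 0.9165 (units of 1/kΩ).
By the current-divider rule, I = I_total · G_k/ΣG = 9.19 × 0.03065 = 0.2817 µA.

I ≈ 0.282 µA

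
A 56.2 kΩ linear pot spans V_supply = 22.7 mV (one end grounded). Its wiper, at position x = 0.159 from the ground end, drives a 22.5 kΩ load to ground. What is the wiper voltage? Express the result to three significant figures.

V_out ≈ 2.71 mV

The pot divides into 47.26 kΩ above the wiper and 8.936 kΩ below.
(x·R_p) ‖ R_L = 6.396 kΩ.
V_out = 22.7 × 6.396/(47.26 + 6.396) = 2.706 mV.
(Unloaded: V_out = x·V_supply = 3.61 mV.)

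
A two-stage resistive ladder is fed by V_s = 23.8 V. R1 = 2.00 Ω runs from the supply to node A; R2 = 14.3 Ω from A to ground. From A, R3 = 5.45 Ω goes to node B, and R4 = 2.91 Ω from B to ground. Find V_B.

The second stage (R3 + R4 = 8.360 Ω) loads node A in parallel with R2.
R2 ‖ (R3+R4) = 5.276 Ω.
So V_A = 23.8 × 0.7251 = 17.26 V.
Stage 2 is unloaded, so V_B = V_A · R4/(R3+R4) = 17.26 × 2.91/8.360 = 6.007 V.

V_B ≈ 6.01 V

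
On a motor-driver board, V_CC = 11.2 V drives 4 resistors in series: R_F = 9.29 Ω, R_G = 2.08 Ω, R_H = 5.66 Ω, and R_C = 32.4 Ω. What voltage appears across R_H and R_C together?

ΣR = 9.29 + 2.08 + 5.66 + 32.4 = 49.43 Ω.
R_{R_H..R_C} = 5.66 + 32.4 = 38.06 Ω.
V = V_CC · R/ΣR = 11.2 × 0.7700 = 8.624 V.

V ≈ 8.62 V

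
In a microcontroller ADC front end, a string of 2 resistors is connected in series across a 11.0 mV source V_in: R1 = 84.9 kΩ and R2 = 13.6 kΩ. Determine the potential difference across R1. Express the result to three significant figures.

V ≈ 9.48 mV

ΣR = 84.9 + 13.6 = 98.50 kΩ.
V = V_in · R/ΣR = 11.0 × 0.8619 = 9.481 mV.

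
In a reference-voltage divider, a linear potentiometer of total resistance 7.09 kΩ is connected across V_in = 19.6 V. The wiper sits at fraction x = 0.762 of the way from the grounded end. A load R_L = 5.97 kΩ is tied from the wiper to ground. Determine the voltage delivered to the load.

The pot divides into 1.687 kΩ above the wiper and 5.403 kΩ below.
Lower segment in parallel with the load: 5.403 ‖ 5.97 = 2.836 kΩ.
Then V_out = V_in · 2.836/(1.687 + 2.836) = 12.29 V.

V_out ≈ 12.3 V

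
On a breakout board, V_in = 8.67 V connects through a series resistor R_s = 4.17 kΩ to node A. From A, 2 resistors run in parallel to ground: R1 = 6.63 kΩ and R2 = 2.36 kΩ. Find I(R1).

Equivalent of the parallel group: R_p = 1.740 kΩ.
V_A by voltage divider: V_A = 8.67 × 1.740/(4.17 + 1.740) = 2.553 V.
I(R1) = V_A / R1 = 2.553/6.63 = 0.3851 mA.

I ≈ 0.385 mA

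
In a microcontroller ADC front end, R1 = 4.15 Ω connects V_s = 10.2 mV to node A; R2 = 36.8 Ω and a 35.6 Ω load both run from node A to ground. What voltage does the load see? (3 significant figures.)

V_out ≈ 8.30 mV

R2 ‖ R_L = (36.8 × 35.6)/(36.8 + 35.6) = 18.10 Ω.
Then V_out = V_s · R2'/(R1 + R2') = 10.2 × 18.10/22.25 = 8.297 mV.
(Unloaded it would be 9.17 mV; the load pulls it down.)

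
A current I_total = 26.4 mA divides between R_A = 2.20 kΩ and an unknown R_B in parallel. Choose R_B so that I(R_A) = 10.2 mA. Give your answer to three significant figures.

R_B ≈ 1.39 kΩ

The fraction through R_A equals R_B/(R_A+R_B).
With f = 0.3864, R_B = R_A · f/(1−f) = 2.20 × 0.6296 = 1.385 kΩ.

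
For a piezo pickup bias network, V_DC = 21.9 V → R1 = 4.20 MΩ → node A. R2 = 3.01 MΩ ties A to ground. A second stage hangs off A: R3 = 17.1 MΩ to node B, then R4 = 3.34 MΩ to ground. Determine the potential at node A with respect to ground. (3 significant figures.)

V_A ≈ 8.42 V

Node A sees R2 in parallel with the series input of stage 2, R3 + R4 = 20.44 MΩ.
Effective lower resistance at A: R2 ‖ 20.44 = 2.624 MΩ.
V_A = 21.9 × 2.624/(4.20 + 2.624) = 8.420 V.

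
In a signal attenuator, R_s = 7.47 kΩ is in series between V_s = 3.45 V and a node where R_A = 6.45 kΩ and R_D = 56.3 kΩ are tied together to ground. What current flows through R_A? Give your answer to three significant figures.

I ≈ 0.233 mA

Combine the parallel branches: R_p = (1/6.45 + 1/56.3)⁻¹ = 5.787 kΩ.
V_A = 3.45 × 5.787/13.26 = 1.506 V.
I(R_A) = V_A / R_A = 1.506/6.45 = 0.2335 mA.
(Check via current divider: I_total = 0.2602 mA; share G_k/ΣG = 0.8972 → same result.)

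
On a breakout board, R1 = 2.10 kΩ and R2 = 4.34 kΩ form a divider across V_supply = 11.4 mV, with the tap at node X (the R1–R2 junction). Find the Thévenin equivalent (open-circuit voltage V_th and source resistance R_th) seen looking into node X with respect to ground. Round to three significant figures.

With X open, the divider is unloaded: V_th = 11.4 × 4.34/6.440 = 7.683 mV.
Zeroing V_supply shorts the top of R1 to ground, so R_th = R1 ‖ R2 = 1.415 kΩ.

V_th ≈ 7.68 mV, R_th ≈ 1.42 kΩ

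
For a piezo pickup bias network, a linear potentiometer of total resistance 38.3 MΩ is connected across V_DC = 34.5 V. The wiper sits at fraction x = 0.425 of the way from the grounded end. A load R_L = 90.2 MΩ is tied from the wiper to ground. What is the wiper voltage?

Split the track: R_lower = x·R_p = 16.28 MΩ, R_upper = (1−x)·R_p = 22.02 MΩ.
Lower segment in parallel with the load: 16.28 ‖ 90.2 = 13.79 MΩ.
Loaded-divider output: V_out = 34.5 × 0.3850 = 13.28 V.

V_out ≈ 13.3 V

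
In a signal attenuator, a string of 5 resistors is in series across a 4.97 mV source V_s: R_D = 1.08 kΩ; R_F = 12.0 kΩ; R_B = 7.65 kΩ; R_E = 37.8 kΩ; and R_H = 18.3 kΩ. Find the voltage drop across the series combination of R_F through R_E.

V ≈ 3.72 mV

Series total: ΣR = 1.08 + 12.0 + 7.65 + 37.8 + 18.3 = 76.83 kΩ.
R_{R_F..R_E} = 12.0 + 7.65 + 37.8 = 57.45 kΩ.
Voltage divider: V = V_s · (57.45 / 76.83) = 4.97 × 0.7478 = 3.716 mV.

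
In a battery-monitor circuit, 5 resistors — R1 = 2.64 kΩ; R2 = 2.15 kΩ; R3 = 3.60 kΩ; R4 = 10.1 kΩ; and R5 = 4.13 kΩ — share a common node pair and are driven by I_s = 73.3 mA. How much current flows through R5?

Conductances: ΣG = 1/2.64 + 1/2.15 + 1/3.60 + 1/10.1 + 1/4.13 = 1.463 (1/kΩ).
Current divider: I(R5) = I_s · G_k/ΣG = 73.3 × (0.2421/1.463) = 73.3 × 0.1655 = 12.13 mA.

I ≈ 12.1 mA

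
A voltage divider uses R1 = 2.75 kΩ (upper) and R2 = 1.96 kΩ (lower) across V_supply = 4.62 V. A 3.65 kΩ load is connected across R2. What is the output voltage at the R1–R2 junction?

First combine the lower leg with the load: R2 ‖ R_L = 1.275 kΩ.
Now apply the divider: V_out = 4.62 × 0.3168 = 1.464 V.

V_out ≈ 1.46 V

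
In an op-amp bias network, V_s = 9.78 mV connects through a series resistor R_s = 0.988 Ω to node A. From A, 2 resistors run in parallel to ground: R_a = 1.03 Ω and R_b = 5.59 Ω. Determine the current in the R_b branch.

Combine the parallel branches: R_p = (1/1.03 + 1/5.59)⁻¹ = 0.8697 Ω.
Node voltage V_A = V_s · R_p/(R_s + R_p) = 9.78 × 0.4682 = 4.579 mV.
Branch current I = V_A/R_b = 4.579/5.59 = 0.8191 mA.
(Check via current divider: I_total = 5.264 mA; share G_k/ΣG = 0.1556 → same result.)

I ≈ 0.819 mA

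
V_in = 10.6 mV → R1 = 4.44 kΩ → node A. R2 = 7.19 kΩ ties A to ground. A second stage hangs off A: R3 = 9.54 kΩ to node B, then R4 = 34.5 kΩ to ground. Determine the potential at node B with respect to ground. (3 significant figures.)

V_B ≈ 4.83 mV

Looking into the second stage from A: R3 + R4 = 44.04 kΩ appears in parallel with R2.
Effective lower resistance at A: R2 ‖ 44.04 = 6.181 kΩ.
V_A = 10.6 × 6.181/(4.44 + 6.181) = 6.169 mV.
Then the unloaded second divider: V_B = V_A × R4/(R3+R4) = 6.169 × 0.7834 = 4.832 mV.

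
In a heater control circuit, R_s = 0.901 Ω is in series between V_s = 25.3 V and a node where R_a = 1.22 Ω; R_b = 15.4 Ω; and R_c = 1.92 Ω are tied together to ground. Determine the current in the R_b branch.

Equivalent of the parallel group: R_p = 0.7115 Ω.
V_A by voltage divider: V_A = 25.3 × 0.7115/(0.901 + 0.7115) = 11.16 V.
Branch current I = V_A/R_b = 11.16/15.4 = 0.7249 A.

I ≈ 0.725 A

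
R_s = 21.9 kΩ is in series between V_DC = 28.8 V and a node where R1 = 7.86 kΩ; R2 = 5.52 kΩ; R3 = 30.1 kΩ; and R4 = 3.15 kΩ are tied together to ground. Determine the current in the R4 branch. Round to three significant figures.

I ≈ 0.592 mA

Parallel bank: R_p = 1/(1/7.86 + 1/5.52 + 1/30.1 + 1/3.15) = 1.517 kΩ.
V_A = 28.8 × 1.517/23.42 = 1.866 V.
Branch current I = V_A/R4 = 1.866/3.15 = 0.5924 mA.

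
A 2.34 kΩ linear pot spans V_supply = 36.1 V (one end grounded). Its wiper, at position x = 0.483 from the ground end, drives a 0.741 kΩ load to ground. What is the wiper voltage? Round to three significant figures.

Split the track: R_lower = x·R_p = 1.130 kΩ, R_upper = (1−x)·R_p = 1.210 kΩ.
(x·R_p) ‖ R_L = 0.4476 kΩ.
Loaded-divider output: V_out = 36.1 × 0.2700 = 9.749 V.

V_out ≈ 9.75 V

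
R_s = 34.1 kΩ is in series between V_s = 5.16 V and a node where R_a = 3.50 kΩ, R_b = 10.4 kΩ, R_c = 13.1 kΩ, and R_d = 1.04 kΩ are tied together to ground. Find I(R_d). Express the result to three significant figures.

Equivalent of the parallel group: R_p = 0.7044 kΩ.
Node voltage V_A = V_s · R_p/(R_s + R_p) = 5.16 × 0.02024 = 0.1044 V.
Branch current I = V_A/R_d = 0.1044/1.04 = 0.1004 mA.

I ≈ 0.100 mA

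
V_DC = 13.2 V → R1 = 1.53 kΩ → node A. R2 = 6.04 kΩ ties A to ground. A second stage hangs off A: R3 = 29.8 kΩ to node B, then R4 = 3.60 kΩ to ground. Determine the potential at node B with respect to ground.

Looking into the second stage from A: R3 + R4 = 33.40 kΩ appears in parallel with R2.
Effective lower resistance at A: R2 ‖ 33.40 = 5.115 kΩ.
V_A = 13.2 × 5.115/(1.53 + 5.115) = 10.16 V.
Then the unloaded second divider: V_B = V_A × R4/(R3+R4) = 10.16 × 0.1078 = 1.095 V.

V_B ≈ 1.10 V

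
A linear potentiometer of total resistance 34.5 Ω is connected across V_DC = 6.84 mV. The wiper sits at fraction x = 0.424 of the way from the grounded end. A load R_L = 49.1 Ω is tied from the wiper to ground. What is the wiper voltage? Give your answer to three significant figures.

Lower segment x·R_p = 14.63 Ω; upper segment (1−x)·R_p = 19.87 Ω.
Lower segment in parallel with the load: 14.63 ‖ 49.1 = 11.27 Ω.
V_out = 6.84 × 11.27/(19.87 + 11.27) = 2.475 mV.

V_out ≈ 2.48 mV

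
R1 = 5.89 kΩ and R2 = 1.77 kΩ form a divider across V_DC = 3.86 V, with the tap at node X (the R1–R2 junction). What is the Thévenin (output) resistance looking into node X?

R_th ≈ 1.36 kΩ

With V_DC suppressed (replaced by a short), R_th = R1 ‖ R2 = (5.890 × 1.77)/(5.890 + 1.77) = 1.361 kΩ.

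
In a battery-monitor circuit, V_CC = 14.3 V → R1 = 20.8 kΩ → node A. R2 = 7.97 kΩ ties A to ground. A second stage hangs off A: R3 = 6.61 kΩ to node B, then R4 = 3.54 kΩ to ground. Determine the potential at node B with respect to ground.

Node A sees R2 in parallel with the series input of stage 2, R3 + R4 = 10.15 kΩ.
Effective lower resistance at A: R2 ‖ 10.15 = 4.464 kΩ.
First divider: V_A = V_CC · 4.464/(20.8 + 4.464) = 2.527 V.
V_B = V_A × 0.3488 = 0.8813 V.

V_B ≈ 0.881 V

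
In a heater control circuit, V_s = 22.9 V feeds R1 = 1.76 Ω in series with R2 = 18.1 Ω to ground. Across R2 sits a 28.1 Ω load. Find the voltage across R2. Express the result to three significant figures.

V_out ≈ 19.7 V

First combine the lower leg with the load: R2 ‖ R_L = 11.01 Ω.
Now apply the divider: V_out = 22.9 × 0.8622 = 19.74 V.
(Unloaded it would be 20.9 V; the load pulls it down.)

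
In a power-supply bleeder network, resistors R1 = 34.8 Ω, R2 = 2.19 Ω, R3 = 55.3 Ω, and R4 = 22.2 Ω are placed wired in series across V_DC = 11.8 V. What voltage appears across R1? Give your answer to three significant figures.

Total series resistance ΣR = 34.8 + 2.19 + 55.3 + 22.2 = 114.5 Ω.
By the voltage-divider rule, V = 11.8 × 34.80/114.5 = 3.587 V.

V ≈ 3.59 V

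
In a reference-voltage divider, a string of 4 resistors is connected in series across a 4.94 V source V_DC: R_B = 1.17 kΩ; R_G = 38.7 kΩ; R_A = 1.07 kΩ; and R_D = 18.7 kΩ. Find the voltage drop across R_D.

Series total: ΣR = 1.17 + 38.7 + 1.07 + 18.7 = 59.64 kΩ.
By the voltage-divider rule, V = 4.94 × 18.70/59.64 = 1.549 V.

V ≈ 1.55 V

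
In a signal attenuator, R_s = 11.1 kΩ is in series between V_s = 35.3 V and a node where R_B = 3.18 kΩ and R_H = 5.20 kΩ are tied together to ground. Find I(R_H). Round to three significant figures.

Combine the parallel branches: R_p = (1/3.18 + 1/5.20)⁻¹ = 1.973 kΩ.
V_A = 35.3 × 1.973/13.07 = 5.328 V.
Branch current I = V_A/R_H = 5.328/5.20 = 1.025 mA.

I ≈ 1.02 mA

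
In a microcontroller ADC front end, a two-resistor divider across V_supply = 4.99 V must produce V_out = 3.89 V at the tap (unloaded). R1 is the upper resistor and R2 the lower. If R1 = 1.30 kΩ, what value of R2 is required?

R2 ≈ 4.60 kΩ

V_out/V_supply = R2/(R1+R2) = 0.7796.
Rearranging, R2 = R1·k/(1−k) = 1.30 × 3.536 = 4.597 kΩ.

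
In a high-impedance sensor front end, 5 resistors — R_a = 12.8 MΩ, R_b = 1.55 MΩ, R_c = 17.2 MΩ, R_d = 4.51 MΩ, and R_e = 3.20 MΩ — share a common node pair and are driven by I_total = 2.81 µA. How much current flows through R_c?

I ≈ 0.124 µA

ΣG = 1/12.8 + 1/1.55 + 1/17.2 + 1/4.51 + 1/3.20 = 1.316.
By the current-divider rule, I = I_total · G_k/ΣG = 2.81 × 0.04419 = 0.1242 µA.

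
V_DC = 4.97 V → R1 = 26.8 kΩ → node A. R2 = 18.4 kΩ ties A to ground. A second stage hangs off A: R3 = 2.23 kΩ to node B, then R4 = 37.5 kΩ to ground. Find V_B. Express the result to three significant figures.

The second stage (R3 + R4 = 39.73 kΩ) loads node A in parallel with R2.
R2 ‖ (R3+R4) = 12.58 kΩ.
V_A = 4.97 × 12.58/(26.8 + 12.58) = 1.587 V.
Then the unloaded second divider: V_B = V_A × R4/(R3+R4) = 1.587 × 0.9439 = 1.498 V.

V_B ≈ 1.50 V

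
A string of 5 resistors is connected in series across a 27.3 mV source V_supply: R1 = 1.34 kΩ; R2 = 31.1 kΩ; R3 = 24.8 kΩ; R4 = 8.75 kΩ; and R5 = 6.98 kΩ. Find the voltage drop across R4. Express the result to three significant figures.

Series total: ΣR = 1.34 + 31.1 + 24.8 + 8.75 + 6.98 = 72.97 kΩ.
Voltage divider: V = V_supply · (8.750 / 72.97) = 27.3 × 0.1199 = 3.274 mV.

V ≈ 3.27 mV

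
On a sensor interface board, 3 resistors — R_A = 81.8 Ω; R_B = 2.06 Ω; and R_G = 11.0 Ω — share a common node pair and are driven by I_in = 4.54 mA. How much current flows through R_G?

I ≈ 0.701 mA

Total conductance ΣG = 1/81.8 + 1/2.06 + 1/11.0 = 0.5886 (units of 1/Ω).
By the current-divider rule, I = I_in · G_k/ΣG = 4.54 × 0.1545 = 0.7012 mA.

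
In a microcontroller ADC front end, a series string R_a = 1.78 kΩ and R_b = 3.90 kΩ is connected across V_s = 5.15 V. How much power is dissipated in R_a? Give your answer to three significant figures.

P ≈ 1.46 mW

Series current I = V_s/ΣR = 5.15/5.680 = 0.9067 mA.
V(R_a) = I·R = 1.614 V; P = V·I = 1.614 × 0.9067 = 1.463 mW.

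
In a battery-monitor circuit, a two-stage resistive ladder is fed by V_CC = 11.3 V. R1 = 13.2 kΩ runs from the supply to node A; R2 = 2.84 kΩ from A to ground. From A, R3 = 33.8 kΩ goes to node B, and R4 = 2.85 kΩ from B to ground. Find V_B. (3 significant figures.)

The second stage (R3 + R4 = 36.65 kΩ) loads node A in parallel with R2.
R2 ‖ (R3+R4) = 2.636 kΩ.
First divider: V_A = V_CC · 2.636/(13.2 + 2.636) = 1.881 V.
Then the unloaded second divider: V_B = V_A × R4/(R3+R4) = 1.881 × 0.07776 = 0.1463 V.

V_B ≈ 0.146 V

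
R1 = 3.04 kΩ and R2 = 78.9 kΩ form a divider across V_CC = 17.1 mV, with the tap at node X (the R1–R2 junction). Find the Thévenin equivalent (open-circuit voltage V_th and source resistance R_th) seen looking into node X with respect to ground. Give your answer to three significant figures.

V_th ≈ 16.5 mV, R_th ≈ 2.93 kΩ

V_th is the unloaded tap voltage: V_CC · R2/(R1+R2) = 17.1 × 0.9629 = 16.47 mV.
Looking into X with the source shorted: R_th = R1·R2/(R1+R2) = 3.040 × 78.9/81.94 = 2.927 kΩ.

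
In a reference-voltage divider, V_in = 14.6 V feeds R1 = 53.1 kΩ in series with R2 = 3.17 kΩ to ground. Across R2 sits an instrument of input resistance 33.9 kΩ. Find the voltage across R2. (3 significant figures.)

R2 ‖ R_L = (3.17 × 33.9)/(3.17 + 33.9) = 2.899 kΩ.
Then V_out = V_in · R2'/(R1 + R2') = 14.6 × 2.899/56.00 = 0.7558 V.

V_out ≈ 0.756 V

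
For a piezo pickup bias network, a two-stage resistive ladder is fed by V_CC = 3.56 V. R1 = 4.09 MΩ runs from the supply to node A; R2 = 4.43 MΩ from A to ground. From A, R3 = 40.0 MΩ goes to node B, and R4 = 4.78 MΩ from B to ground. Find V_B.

V_B ≈ 0.189 V

The second stage (R3 + R4 = 44.78 MΩ) loads node A in parallel with R2.
R2 ‖ (R3+R4) = 4.031 MΩ.
So V_A = 3.56 × 0.4964 = 1.767 V.
Stage 2 is unloaded, so V_B = V_A · R4/(R3+R4) = 1.767 × 4.78/44.78 = 0.1886 V.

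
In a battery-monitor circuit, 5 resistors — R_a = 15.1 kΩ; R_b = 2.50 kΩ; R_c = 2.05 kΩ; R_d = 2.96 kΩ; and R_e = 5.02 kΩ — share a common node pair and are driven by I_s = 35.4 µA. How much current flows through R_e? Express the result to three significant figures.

I ≈ 4.73 µA

Total conductance ΣG = 1/15.1 + 1/2.50 + 1/2.05 + 1/2.96 + 1/5.02 = 1.491 (units of 1/kΩ).
R_e takes the fraction G_k/ΣG = 0.1992/1.491 = 0.1336, so I = 35.4 × 0.1336 = 4.729 µA.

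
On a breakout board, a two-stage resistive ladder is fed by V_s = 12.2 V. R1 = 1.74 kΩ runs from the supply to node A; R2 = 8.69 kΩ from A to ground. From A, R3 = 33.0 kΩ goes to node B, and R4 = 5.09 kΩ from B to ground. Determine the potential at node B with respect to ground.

The second stage (R3 + R4 = 38.09 kΩ) loads node A in parallel with R2.
Effective lower resistance at A: R2 ‖ 38.09 = 7.076 kΩ.
So V_A = 12.2 × 0.8026 = 9.792 V.
V_B = V_A × 0.1336 = 1.309 V.

V_B ≈ 1.31 V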